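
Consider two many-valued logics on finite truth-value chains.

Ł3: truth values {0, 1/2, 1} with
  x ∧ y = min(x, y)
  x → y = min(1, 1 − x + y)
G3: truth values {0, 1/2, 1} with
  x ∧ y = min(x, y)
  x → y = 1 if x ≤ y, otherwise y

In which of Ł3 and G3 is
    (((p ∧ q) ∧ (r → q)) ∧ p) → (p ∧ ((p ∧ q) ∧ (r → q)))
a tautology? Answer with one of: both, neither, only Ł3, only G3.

In Ł3: every assignment gives 1 — tautology.
In G3: every assignment gives 1 — tautology.

both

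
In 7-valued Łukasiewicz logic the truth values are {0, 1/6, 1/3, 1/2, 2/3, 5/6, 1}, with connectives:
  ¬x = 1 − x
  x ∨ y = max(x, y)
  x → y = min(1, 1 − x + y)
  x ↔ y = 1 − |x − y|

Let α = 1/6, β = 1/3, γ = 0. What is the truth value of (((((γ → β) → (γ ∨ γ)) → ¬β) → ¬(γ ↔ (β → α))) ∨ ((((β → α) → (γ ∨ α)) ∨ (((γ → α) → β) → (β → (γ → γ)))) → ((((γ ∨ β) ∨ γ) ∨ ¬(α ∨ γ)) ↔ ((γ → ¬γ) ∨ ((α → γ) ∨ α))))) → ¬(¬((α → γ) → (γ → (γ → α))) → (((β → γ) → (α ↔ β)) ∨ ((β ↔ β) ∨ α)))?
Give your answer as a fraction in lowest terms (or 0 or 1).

γ → β = 0 → 1/3 = 1
γ ∨ γ = 0 ∨ 0 = 0
(γ → β) → (γ ∨ γ) = 1 → 0 = 0
¬β = ¬1/3 = 2/3
((γ → β) → (γ ∨ γ)) → ¬β = 0 → 2/3 = 1
β → α = 1/3 → 1/6 = 5/6
γ ↔ (β → α) = 0 ↔ 5/6 = 1/6
¬(γ ↔ (β → α)) = ¬1/6 = 5/6
(((γ → β) → (γ ∨ γ)) → ¬β) → ¬(γ ↔ (β → α)) = 1 → 5/6 = 5/6
β → α = 1/3 → 1/6 = 5/6
γ ∨ α = 0 ∨ 1/6 = 1/6
(β → α) → (γ ∨ α) = 5/6 → 1/6 = 1/3
γ → α = 0 → 1/6 = 1
(γ → α) → β = 1 → 1/3 = 1/3
γ → γ = 0 → 0 = 1
β → (γ → γ) = 1/3 → 1 = 1
((γ → α) → β) → (β → (γ → γ)) = 1/3 → 1 = 1
((β → α) → (γ ∨ α)) ∨ (((γ → α) → β) → (β → (γ → γ))) = 1/3 ∨ 1 = 1
γ ∨ β = 0 ∨ 1/3 = 1/3
(γ ∨ β) ∨ γ = 1/3 ∨ 0 = 1/3
α ∨ γ = 1/6 ∨ 0 = 1/6
¬(α ∨ γ) = ¬1/6 = 5/6
((γ ∨ β) ∨ γ) ∨ ¬(α ∨ γ) = 1/3 ∨ 5/6 = 5/6
¬γ = ¬0 = 1
γ → ¬γ = 0 → 1 = 1
α → γ = 1/6 → 0 = 5/6
(α → γ) ∨ α = 5/6 ∨ 1/6 = 5/6
(γ → ¬γ) ∨ ((α → γ) ∨ α) = 1 ∨ 5/6 = 1
(((γ ∨ β) ∨ γ) ∨ ¬(α ∨ γ)) ↔ ((γ → ¬γ) ∨ ((α → γ) ∨ α)) = 5/6 ↔ 1 = 5/6
(((β → α) → (γ ∨ α)) ∨ (((γ → α) → β) → (β → (γ → γ)))) → ((((γ ∨ β) ∨ γ) ∨ ¬(α ∨ γ)) ↔ ((γ → ¬γ) ∨ ((α → γ) ∨ α))) = 1 → 5/6 = 5/6
((((γ → β) → (γ ∨ γ)) → ¬β) → ¬(γ ↔ (β → α))) ∨ ((((β → α) → (γ ∨ α)) ∨ (((γ → α) → β) → (β → (γ → γ)))) → ((((γ ∨ β) ∨ γ) ∨ ¬(α ∨ γ)) ↔ ((γ → ¬γ) ∨ ((α → γ) ∨ α)))) = 5/6 ∨ 5/6 = 5/6
α → γ = 1/6 → 0 = 5/6
γ → α = 0 → 1/6 = 1
γ → (γ → α) = 0 → 1 = 1
(α → γ) → (γ → (γ → α)) = 5/6 → 1 = 1
¬((α → γ) → (γ → (γ → α))) = ¬1 = 0
β → γ = 1/3 → 0 = 2/3
α ↔ β = 1/6 ↔ 1/3 = 5/6
(β → γ) → (α ↔ β) = 2/3 → 5/6 = 1
β ↔ β = 1/3 ↔ 1/3 = 1
(β ↔ β) ∨ α = 1 ∨ 1/6 = 1
((β → γ) → (α ↔ β)) ∨ ((β ↔ β) ∨ α) = 1 ∨ 1 = 1
¬((α → γ) → (γ → (γ → α))) → (((β → γ) → (α ↔ β)) ∨ ((β ↔ β) ∨ α)) = 0 → 1 = 1
¬(¬((α → γ) → (γ → (γ → α))) → (((β → γ) → (α ↔ β)) ∨ ((β ↔ β) ∨ α))) = ¬1 = 0
(((((γ → β) → (γ ∨ γ)) → ¬β) → ¬(γ ↔ (β → α))) ∨ ((((β → α) → (γ ∨ α)) ∨ (((γ → α) → β) → (β → (γ → γ)))) → ((((γ ∨ β) ∨ γ) ∨ ¬(α ∨ γ)) ↔ ((γ → ¬γ) ∨ ((α → γ) ∨ α))))) → ¬(¬((α → γ) → (γ → (γ → α))) → (((β → γ) → (α ↔ β)) ∨ ((β ↔ β) ∨ α))) = 5/6 → 0 = 1/6

1/6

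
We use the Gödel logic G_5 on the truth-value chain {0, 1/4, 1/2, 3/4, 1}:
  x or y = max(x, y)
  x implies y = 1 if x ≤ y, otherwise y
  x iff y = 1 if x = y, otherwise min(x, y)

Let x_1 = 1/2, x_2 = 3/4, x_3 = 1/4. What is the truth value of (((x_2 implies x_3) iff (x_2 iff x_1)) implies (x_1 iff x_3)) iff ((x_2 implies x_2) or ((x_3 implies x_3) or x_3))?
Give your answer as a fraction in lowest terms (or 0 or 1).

x_2 implies x_3 = 3/4 implies 1/4 = 1/4
x_2 iff x_1 = 3/4 iff 1/2 = 1/2
(x_2 implies x_3) iff (x_2 iff x_1) = 1/4 iff 1/2 = 1/4
x_1 iff x_3 = 1/2 iff 1/4 = 1/4
((x_2 implies x_3) iff (x_2 iff x_1)) implies (x_1 iff x_3) = 1/4 implies 1/4 = 1
x_2 implies x_2 = 3/4 implies 3/4 = 1
x_3 implies x_3 = 1/4 implies 1/4 = 1
(x_3 implies x_3) or x_3 = 1 or 1/4 = 1
(x_2 implies x_2) or ((x_3 implies x_3) or x_3) = 1 or 1 = 1
(((x_2 implies x_3) iff (x_2 iff x_1)) implies (x_1 iff x_3)) iff ((x_2 implies x_2) or ((x_3 implies x_3) or x_3)) = 1 iff 1 = 1

1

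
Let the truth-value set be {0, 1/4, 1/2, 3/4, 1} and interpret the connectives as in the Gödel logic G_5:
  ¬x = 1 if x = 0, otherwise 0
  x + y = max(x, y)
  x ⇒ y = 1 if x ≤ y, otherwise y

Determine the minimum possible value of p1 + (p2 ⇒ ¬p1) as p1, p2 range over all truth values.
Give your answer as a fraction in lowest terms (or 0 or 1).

1/4

Take p1 = 1/4, p2 = 1/4:
¬p1 = ¬1/4 = 0
p2 ⇒ ¬p1 = 1/4 ⇒ 0 = 0
p1 + (p2 ⇒ ¬p1) = 1/4 + 0 = 1/4
No assignment yields a value below 1/4, so this is the minimum.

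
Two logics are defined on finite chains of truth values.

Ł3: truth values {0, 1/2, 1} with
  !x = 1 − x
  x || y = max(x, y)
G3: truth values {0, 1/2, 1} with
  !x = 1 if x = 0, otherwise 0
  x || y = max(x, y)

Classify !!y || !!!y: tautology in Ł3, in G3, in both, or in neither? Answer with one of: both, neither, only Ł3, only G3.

In Ł3: at y = 1/2 the value is 1/2 — not a tautology.
In G3: every assignment gives 1 — tautology.

only G3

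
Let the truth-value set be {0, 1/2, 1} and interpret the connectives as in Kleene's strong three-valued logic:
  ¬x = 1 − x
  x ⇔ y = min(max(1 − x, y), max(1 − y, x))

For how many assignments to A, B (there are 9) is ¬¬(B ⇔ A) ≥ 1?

A = 0, B = 0 ↦ 1  ≥
A = 0, B = 1/2 ↦ 1/2  <
A = 0, B = 1 ↦ 0  <
A = 1/2, B = 0 ↦ 1/2  <
A = 1/2, B = 1/2 ↦ 1/2  <
A = 1/2, B = 1 ↦ 1/2  <
A = 1, B = 0 ↦ 0  <
A = 1, B = 1/2 ↦ 1/2  <
A = 1, B = 1 ↦ 1  ≥
So 2 of the 9 assignments meet the threshold.

2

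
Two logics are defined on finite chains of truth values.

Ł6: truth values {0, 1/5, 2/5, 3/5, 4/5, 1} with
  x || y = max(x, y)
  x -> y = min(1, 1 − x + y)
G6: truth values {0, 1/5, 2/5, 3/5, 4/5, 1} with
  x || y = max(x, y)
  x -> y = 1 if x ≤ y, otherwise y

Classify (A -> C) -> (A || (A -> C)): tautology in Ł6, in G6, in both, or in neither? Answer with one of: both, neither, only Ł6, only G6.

In Ł6: every assignment gives 1 — tautology.
In G6: every assignment gives 1 — tautology.

both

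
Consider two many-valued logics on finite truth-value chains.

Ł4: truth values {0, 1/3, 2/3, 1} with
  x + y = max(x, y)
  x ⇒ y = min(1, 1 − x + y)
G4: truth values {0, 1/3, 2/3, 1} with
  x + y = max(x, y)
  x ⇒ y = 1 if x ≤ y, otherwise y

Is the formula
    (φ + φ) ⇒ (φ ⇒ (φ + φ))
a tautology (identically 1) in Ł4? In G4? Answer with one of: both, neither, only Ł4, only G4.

In Ł4: every assignment gives 1 — tautology.
In G4: every assignment gives 1 — tautology.

both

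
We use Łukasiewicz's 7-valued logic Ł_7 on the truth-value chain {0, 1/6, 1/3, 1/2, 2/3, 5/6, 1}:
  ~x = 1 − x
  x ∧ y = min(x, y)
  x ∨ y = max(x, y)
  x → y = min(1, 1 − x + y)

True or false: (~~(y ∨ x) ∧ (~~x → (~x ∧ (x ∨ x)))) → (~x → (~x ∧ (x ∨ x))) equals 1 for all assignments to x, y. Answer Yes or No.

Counterexample: take x = 0, y = 1/6.
y ∨ x = 1/6 ∨ 0 = 1/6
~(y ∨ x) = ~1/6 = 5/6
~~(y ∨ x) = ~5/6 = 1/6
~x = ~0 = 1
~~x = ~1 = 0
~x = ~0 = 1
x ∨ x = 0 ∨ 0 = 0
~x ∧ (x ∨ x) = 1 ∧ 0 = 0
~~x → (~x ∧ (x ∨ x)) = 0 → 0 = 1
~~(y ∨ x) ∧ (~~x → (~x ∧ (x ∨ x))) = 1/6 ∧ 1 = 1/6
~x = ~0 = 1
~x = ~0 = 1
x ∨ x = 0 ∨ 0 = 0
~x ∧ (x ∨ x) = 1 ∧ 0 = 0
~x → (~x ∧ (x ∨ x)) = 1 → 0 = 0
(~~(y ∨ x) ∧ (~~x → (~x ∧ (x ∨ x)))) → (~x → (~x ∧ (x ∨ x))) = 1/6 → 0 = 5/6
This gives 5/6 ≠ 1.

No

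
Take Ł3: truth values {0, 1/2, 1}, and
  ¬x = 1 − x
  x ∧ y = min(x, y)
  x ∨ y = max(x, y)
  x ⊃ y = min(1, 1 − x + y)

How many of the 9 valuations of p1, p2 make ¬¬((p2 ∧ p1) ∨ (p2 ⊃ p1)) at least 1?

6

p1 = 0, p2 = 0 ↦ 1  ≥
p1 = 0, p2 = 1/2 ↦ 1/2  <
p1 = 0, p2 = 1 ↦ 0  <
p1 = 1/2, p2 = 0 ↦ 1  ≥
p1 = 1/2, p2 = 1/2 ↦ 1  ≥
p1 = 1/2, p2 = 1 ↦ 1/2  <
p1 = 1, p2 = 0 ↦ 1  ≥
p1 = 1, p2 = 1/2 ↦ 1  ≥
p1 = 1, p2 = 1 ↦ 1  ≥
So 6 of the 9 assignments meet the threshold.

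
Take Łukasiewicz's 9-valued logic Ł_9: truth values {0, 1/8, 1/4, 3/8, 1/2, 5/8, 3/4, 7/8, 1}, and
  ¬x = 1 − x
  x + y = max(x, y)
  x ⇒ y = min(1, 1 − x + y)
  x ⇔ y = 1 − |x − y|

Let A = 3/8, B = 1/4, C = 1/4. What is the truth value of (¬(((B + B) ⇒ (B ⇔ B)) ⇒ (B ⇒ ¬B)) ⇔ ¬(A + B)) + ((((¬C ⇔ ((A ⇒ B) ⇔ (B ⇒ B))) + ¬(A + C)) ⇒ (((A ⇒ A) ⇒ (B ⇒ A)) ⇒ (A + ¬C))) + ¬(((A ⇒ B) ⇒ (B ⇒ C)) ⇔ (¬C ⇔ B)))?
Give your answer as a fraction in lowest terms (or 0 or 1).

B + B = 1/4 + 1/4 = 1/4
B ⇔ B = 1/4 ⇔ 1/4 = 1
(B + B) ⇒ (B ⇔ B) = 1/4 ⇒ 1 = 1
¬B = ¬1/4 = 3/4
B ⇒ ¬B = 1/4 ⇒ 3/4 = 1
((B + B) ⇒ (B ⇔ B)) ⇒ (B ⇒ ¬B) = 1 ⇒ 1 = 1
¬(((B + B) ⇒ (B ⇔ B)) ⇒ (B ⇒ ¬B)) = ¬1 = 0
A + B = 3/8 + 1/4 = 3/8
¬(A + B) = ¬3/8 = 5/8
¬(((B + B) ⇒ (B ⇔ B)) ⇒ (B ⇒ ¬B)) ⇔ ¬(A + B) = 0 ⇔ 5/8 = 3/8
¬C = ¬1/4 = 3/4
A ⇒ B = 3/8 ⇒ 1/4 = 7/8
B ⇒ B = 1/4 ⇒ 1/4 = 1
(A ⇒ B) ⇔ (B ⇒ B) = 7/8 ⇔ 1 = 7/8
¬C ⇔ ((A ⇒ B) ⇔ (B ⇒ B)) = 3/4 ⇔ 7/8 = 7/8
A + C = 3/8 + 1/4 = 3/8
¬(A + C) = ¬3/8 = 5/8
(¬C ⇔ ((A ⇒ B) ⇔ (B ⇒ B))) + ¬(A + C) = 7/8 + 5/8 = 7/8
A ⇒ A = 3/8 ⇒ 3/8 = 1
B ⇒ A = 1/4 ⇒ 3/8 = 1
(A ⇒ A) ⇒ (B ⇒ A) = 1 ⇒ 1 = 1
¬C = ¬1/4 = 3/4
A + ¬C = 3/8 + 3/4 = 3/4
((A ⇒ A) ⇒ (B ⇒ A)) ⇒ (A + ¬C) = 1 ⇒ 3/4 = 3/4
((¬C ⇔ ((A ⇒ B) ⇔ (B ⇒ B))) + ¬(A + C)) ⇒ (((A ⇒ A) ⇒ (B ⇒ A)) ⇒ (A + ¬C)) = 7/8 ⇒ 3/4 = 7/8
A ⇒ B = 3/8 ⇒ 1/4 = 7/8
B ⇒ C = 1/4 ⇒ 1/4 = 1
(A ⇒ B) ⇒ (B ⇒ C) = 7/8 ⇒ 1 = 1
¬C = ¬1/4 = 3/4
¬C ⇔ B = 3/4 ⇔ 1/4 = 1/2
((A ⇒ B) ⇒ (B ⇒ C)) ⇔ (¬C ⇔ B) = 1 ⇔ 1/2 = 1/2
¬(((A ⇒ B) ⇒ (B ⇒ C)) ⇔ (¬C ⇔ B)) = ¬1/2 = 1/2
(((¬C ⇔ ((A ⇒ B) ⇔ (B ⇒ B))) + ¬(A + C)) ⇒ (((A ⇒ A) ⇒ (B ⇒ A)) ⇒ (A + ¬C))) + ¬(((A ⇒ B) ⇒ (B ⇒ C)) ⇔ (¬C ⇔ B)) = 7/8 + 1/2 = 7/8
(¬(((B + B) ⇒ (B ⇔ B)) ⇒ (B ⇒ ¬B)) ⇔ ¬(A + B)) + ((((¬C ⇔ ((A ⇒ B) ⇔ (B ⇒ B))) + ¬(A + C)) ⇒ (((A ⇒ A) ⇒ (B ⇒ A)) ⇒ (A + ¬C))) + ¬(((A ⇒ B) ⇒ (B ⇒ C)) ⇔ (¬C ⇔ B))) = 3/8 + 7/8 = 7/8

7/8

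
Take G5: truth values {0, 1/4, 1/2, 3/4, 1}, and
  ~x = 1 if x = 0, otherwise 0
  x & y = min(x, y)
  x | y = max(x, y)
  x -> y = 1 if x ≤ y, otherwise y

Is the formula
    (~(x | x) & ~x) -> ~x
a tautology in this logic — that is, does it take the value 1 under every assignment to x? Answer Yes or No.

x = 0 ↦ 1
x = 1/4 ↦ 1
x = 1/2 ↦ 1
x = 3/4 ↦ 1
x = 1 ↦ 1
Every assignment gives a value ≥ 1.

Yes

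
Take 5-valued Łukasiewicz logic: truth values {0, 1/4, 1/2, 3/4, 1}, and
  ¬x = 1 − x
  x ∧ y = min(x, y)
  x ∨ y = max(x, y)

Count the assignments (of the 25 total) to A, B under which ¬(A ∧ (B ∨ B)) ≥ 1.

9

value 1: 9 assignments (counts)
value 3/4: 7 assignments
value 1/2: 5 assignments
value 1/4: 3 assignments
value 0: 1 assignment
So 9 of the 25 assignments meet the threshold.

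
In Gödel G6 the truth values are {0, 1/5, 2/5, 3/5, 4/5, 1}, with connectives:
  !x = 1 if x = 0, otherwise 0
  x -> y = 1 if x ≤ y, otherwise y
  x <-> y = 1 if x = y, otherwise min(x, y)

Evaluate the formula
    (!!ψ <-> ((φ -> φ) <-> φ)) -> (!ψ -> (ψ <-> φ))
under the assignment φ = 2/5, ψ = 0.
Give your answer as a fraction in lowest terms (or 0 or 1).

!ψ = !0 = 1
!!ψ = !1 = 0
φ -> φ = 2/5 -> 2/5 = 1
(φ -> φ) <-> φ = 1 <-> 2/5 = 2/5
!!ψ <-> ((φ -> φ) <-> φ) = 0 <-> 2/5 = 0
!ψ = !0 = 1
ψ <-> φ = 0 <-> 2/5 = 0
!ψ -> (ψ <-> φ) = 1 -> 0 = 0
(!!ψ <-> ((φ -> φ) <-> φ)) -> (!ψ -> (ψ <-> φ)) = 0 -> 0 = 1

1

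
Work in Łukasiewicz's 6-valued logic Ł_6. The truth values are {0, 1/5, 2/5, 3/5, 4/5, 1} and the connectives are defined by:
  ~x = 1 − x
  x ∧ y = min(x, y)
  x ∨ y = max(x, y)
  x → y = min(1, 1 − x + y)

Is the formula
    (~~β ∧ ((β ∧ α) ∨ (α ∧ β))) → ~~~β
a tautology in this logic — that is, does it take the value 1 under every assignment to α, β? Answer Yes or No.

Counterexample: take α = 1/5, β = 1.
~β = ~1 = 0
~~β = ~0 = 1
β ∧ α = 1 ∧ 1/5 = 1/5
α ∧ β = 1/5 ∧ 1 = 1/5
(β ∧ α) ∨ (α ∧ β) = 1/5 ∨ 1/5 = 1/5
~~β ∧ ((β ∧ α) ∨ (α ∧ β)) = 1 ∧ 1/5 = 1/5
~~~β = ~1 = 0
(~~β ∧ ((β ∧ α) ∨ (α ∧ β))) → ~~~β = 1/5 → 0 = 4/5
This gives 4/5 ≠ 1.

No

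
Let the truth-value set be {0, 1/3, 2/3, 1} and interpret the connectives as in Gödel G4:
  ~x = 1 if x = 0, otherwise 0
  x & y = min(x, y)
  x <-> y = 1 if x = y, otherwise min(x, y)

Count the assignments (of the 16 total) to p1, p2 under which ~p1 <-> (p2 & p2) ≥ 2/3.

5

p1 = 0, p2 = 0 ↦ 0  <
p1 = 0, p2 = 1/3 ↦ 1/3  <
p1 = 0, p2 = 2/3 ↦ 2/3  ≥
p1 = 0, p2 = 1 ↦ 1  ≥
p1 = 1/3, p2 = 0 ↦ 1  ≥
p1 = 1/3, p2 = 1/3 ↦ 0  <
p1 = 1/3, p2 = 2/3 ↦ 0  <
p1 = 1/3, p2 = 1 ↦ 0  <
p1 = 2/3, p2 = 0 ↦ 1  ≥
p1 = 2/3, p2 = 1/3 ↦ 0  <
p1 = 2/3, p2 = 2/3 ↦ 0  <
p1 = 2/3, p2 = 1 ↦ 0  <
p1 = 1, p2 = 0 ↦ 1  ≥
p1 = 1, p2 = 1/3 ↦ 0  <
p1 = 1, p2 = 2/3 ↦ 0  <
p1 = 1, p2 = 1 ↦ 0  <
So 5 of the 16 assignments meet the threshold.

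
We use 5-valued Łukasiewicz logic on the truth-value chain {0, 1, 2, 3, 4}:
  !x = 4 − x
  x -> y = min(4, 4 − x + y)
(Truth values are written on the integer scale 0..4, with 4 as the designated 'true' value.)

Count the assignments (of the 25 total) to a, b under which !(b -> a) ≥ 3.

value 4: 1 assignment (counts)
value 3: 2 assignments (counts)
value 2: 3 assignments
value 1: 4 assignments
value 0: 15 assignments
So 3 of the 25 assignments meet the threshold.

3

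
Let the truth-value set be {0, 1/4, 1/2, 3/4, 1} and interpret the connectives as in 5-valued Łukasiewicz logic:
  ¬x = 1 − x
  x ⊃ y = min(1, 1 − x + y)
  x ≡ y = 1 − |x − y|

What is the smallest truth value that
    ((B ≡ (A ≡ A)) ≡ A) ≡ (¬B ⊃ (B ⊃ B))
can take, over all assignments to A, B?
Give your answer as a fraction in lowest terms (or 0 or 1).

0

Take A = 0, B = 1:
A ≡ A = 0 ≡ 0 = 1
B ≡ (A ≡ A) = 1 ≡ 1 = 1
(B ≡ (A ≡ A)) ≡ A = 1 ≡ 0 = 0
¬B = ¬1 = 0
B ⊃ B = 1 ⊃ 1 = 1
¬B ⊃ (B ⊃ B) = 0 ⊃ 1 = 1
((B ≡ (A ≡ A)) ≡ A) ≡ (¬B ⊃ (B ⊃ B)) = 0 ≡ 1 = 0
No assignment yields a value below 0, so this is the minimum.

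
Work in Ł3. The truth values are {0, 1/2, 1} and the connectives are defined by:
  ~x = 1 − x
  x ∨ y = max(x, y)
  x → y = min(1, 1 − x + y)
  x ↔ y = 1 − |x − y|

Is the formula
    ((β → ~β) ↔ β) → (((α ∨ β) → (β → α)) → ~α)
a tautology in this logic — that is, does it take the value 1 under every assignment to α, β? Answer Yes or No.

Counterexample: take α = 1, β = 1/2.
~β = ~1/2 = 1/2
β → ~β = 1/2 → 1/2 = 1
(β → ~β) ↔ β = 1 ↔ 1/2 = 1/2
α ∨ β = 1 ∨ 1/2 = 1
β → α = 1/2 → 1 = 1
(α ∨ β) → (β → α) = 1 → 1 = 1
~α = ~1 = 0
((α ∨ β) → (β → α)) → ~α = 1 → 0 = 0
((β → ~β) ↔ β) → (((α ∨ β) → (β → α)) → ~α) = 1/2 → 0 = 1/2
This gives 1/2 ≠ 1.

No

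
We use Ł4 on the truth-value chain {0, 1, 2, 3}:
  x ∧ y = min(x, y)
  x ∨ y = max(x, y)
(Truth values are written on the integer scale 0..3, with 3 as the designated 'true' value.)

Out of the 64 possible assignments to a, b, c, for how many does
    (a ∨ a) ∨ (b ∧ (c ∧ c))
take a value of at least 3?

value 3: 19 assignments (counts)
value 2: 21 assignments
value 1: 17 assignments
value 0: 7 assignments
So 19 of the 64 assignments meet the threshold.

19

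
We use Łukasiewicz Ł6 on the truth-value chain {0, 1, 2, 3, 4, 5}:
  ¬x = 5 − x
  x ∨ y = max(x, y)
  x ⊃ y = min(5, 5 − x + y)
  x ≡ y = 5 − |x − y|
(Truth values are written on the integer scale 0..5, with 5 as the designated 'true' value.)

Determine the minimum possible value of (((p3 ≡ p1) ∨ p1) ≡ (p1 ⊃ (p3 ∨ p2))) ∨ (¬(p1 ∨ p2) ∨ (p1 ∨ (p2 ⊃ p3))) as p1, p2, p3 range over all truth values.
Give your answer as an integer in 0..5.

Take p1 = 0, p2 = 4, p3 = 2:
p3 ≡ p1 = 2 ≡ 0 = 3
(p3 ≡ p1) ∨ p1 = 3 ∨ 0 = 3
p3 ∨ p2 = 2 ∨ 4 = 4
p1 ⊃ (p3 ∨ p2) = 0 ⊃ 4 = 5
((p3 ≡ p1) ∨ p1) ≡ (p1 ⊃ (p3 ∨ p2)) = 3 ≡ 5 = 3
p1 ∨ p2 = 0 ∨ 4 = 4
¬(p1 ∨ p2) = ¬4 = 1
p2 ⊃ p3 = 4 ⊃ 2 = 3
p1 ∨ (p2 ⊃ p3) = 0 ∨ 3 = 3
¬(p1 ∨ p2) ∨ (p1 ∨ (p2 ⊃ p3)) = 1 ∨ 3 = 3
(((p3 ≡ p1) ∨ p1) ≡ (p1 ⊃ (p3 ∨ p2))) ∨ (¬(p1 ∨ p2) ∨ (p1 ∨ (p2 ⊃ p3))) = 3 ∨ 3 = 3
No assignment yields a value below 3, so this is the minimum.

3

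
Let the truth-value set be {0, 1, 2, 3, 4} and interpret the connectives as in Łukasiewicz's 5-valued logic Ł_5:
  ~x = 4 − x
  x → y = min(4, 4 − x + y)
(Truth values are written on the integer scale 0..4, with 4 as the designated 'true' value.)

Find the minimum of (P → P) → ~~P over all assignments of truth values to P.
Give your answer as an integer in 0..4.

Take P = 0:
P → P = 0 → 0 = 4
~P = ~0 = 4
~~P = ~4 = 0
(P → P) → ~~P = 4 → 0 = 0
No assignment yields a value below 0, so this is the minimum.

0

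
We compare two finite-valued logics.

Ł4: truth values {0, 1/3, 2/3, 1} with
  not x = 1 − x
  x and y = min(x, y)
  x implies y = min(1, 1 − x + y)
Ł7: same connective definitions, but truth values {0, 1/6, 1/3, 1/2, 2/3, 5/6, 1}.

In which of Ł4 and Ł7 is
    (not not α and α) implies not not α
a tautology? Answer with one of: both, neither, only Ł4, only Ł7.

both

In Ł4: every assignment gives 1 — tautology.
In Ł7: every assignment gives 1 — tautology.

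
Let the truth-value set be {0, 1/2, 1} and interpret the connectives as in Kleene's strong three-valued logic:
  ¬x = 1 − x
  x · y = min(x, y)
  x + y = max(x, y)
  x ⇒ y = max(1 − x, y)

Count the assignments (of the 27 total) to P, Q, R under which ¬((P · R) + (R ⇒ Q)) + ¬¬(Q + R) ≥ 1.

15

value 1: 15 assignments (counts)
value 1/2: 9 assignments
value 0: 3 assignments
So 15 of the 27 assignments meet the threshold.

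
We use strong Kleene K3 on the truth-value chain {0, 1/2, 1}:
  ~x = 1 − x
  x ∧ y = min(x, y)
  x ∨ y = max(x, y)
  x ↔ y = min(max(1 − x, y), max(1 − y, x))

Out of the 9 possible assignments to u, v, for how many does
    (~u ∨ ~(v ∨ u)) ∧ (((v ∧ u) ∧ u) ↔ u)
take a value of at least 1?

u = 0, v = 0 ↦ 1  ≥
u = 0, v = 1/2 ↦ 1  ≥
u = 0, v = 1 ↦ 1  ≥
u = 1/2, v = 0 ↦ 1/2  <
u = 1/2, v = 1/2 ↦ 1/2  <
u = 1/2, v = 1 ↦ 1/2  <
u = 1, v = 0 ↦ 0  <
u = 1, v = 1/2 ↦ 0  <
u = 1, v = 1 ↦ 0  <
So 3 of the 9 assignments meet the threshold.

3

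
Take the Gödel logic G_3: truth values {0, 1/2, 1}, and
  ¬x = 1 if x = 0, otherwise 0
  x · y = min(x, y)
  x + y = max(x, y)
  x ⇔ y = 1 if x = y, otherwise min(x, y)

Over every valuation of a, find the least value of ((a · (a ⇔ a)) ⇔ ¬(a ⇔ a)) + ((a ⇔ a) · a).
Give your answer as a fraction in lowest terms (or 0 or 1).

Take a = 1/2:
a ⇔ a = 1/2 ⇔ 1/2 = 1
a · (a ⇔ a) = 1/2 · 1 = 1/2
a ⇔ a = 1/2 ⇔ 1/2 = 1
¬(a ⇔ a) = ¬1 = 0
(a · (a ⇔ a)) ⇔ ¬(a ⇔ a) = 1/2 ⇔ 0 = 0
a ⇔ a = 1/2 ⇔ 1/2 = 1
(a ⇔ a) · a = 1 · 1/2 = 1/2
((a · (a ⇔ a)) ⇔ ¬(a ⇔ a)) + ((a ⇔ a) · a) = 0 + 1/2 = 1/2
No assignment yields a value below 1/2, so this is the minimum.

1/2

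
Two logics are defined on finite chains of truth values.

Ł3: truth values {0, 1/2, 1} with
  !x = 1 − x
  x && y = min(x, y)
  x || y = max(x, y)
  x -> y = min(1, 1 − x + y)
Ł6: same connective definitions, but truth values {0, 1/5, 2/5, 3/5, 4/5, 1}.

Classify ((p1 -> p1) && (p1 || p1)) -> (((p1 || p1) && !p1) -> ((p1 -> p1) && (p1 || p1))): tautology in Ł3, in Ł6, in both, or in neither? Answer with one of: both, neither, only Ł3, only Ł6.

In Ł3: every assignment gives 1 — tautology.
In Ł6: every assignment gives 1 — tautology.

both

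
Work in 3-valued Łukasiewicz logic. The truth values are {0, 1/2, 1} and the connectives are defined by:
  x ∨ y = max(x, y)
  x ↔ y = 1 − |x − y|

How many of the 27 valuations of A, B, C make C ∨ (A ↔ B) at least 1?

value 1: 15 assignments (counts)
value 1/2: 10 assignments
value 0: 2 assignments
So 15 of the 27 assignments meet the threshold.

15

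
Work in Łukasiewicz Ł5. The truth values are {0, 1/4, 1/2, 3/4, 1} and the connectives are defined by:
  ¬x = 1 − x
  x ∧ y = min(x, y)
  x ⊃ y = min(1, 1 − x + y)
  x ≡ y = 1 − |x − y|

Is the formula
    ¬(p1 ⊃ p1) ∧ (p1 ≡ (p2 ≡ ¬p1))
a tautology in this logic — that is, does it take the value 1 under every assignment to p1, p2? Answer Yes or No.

Counterexample: take p1 = 0, p2 = 0.
p1 ⊃ p1 = 0 ⊃ 0 = 1
¬(p1 ⊃ p1) = ¬1 = 0
¬p1 = ¬0 = 1
p2 ≡ ¬p1 = 0 ≡ 1 = 0
p1 ≡ (p2 ≡ ¬p1) = 0 ≡ 0 = 1
¬(p1 ⊃ p1) ∧ (p1 ≡ (p2 ≡ ¬p1)) = 0 ∧ 1 = 0
This gives 0 ≠ 1.

No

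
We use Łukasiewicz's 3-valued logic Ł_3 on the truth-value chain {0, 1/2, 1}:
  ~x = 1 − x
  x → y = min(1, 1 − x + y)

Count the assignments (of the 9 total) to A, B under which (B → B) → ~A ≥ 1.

A = 0, B = 0 ↦ 1  ≥
A = 0, B = 1/2 ↦ 1  ≥
A = 0, B = 1 ↦ 1  ≥
A = 1/2, B = 0 ↦ 1/2  <
A = 1/2, B = 1/2 ↦ 1/2  <
A = 1/2, B = 1 ↦ 1/2  <
A = 1, B = 0 ↦ 0  <
A = 1, B = 1/2 ↦ 0  <
A = 1, B = 1 ↦ 0  <
So 3 of the 9 assignments meet the threshold.

3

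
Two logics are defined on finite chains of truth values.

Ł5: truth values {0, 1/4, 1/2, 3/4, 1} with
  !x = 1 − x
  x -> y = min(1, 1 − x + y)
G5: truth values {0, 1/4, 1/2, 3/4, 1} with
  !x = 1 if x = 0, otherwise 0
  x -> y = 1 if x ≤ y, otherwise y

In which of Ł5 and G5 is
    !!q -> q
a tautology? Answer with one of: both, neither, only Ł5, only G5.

only Ł5

In Ł5: every assignment gives 1 — tautology.
In G5: at q = 1/4 the value is 1/4 — not a tautology.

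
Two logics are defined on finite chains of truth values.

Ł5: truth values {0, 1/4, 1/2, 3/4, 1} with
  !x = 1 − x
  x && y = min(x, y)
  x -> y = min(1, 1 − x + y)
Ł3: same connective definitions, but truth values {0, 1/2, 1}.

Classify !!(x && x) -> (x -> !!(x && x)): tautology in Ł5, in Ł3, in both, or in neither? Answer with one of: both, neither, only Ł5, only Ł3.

both

In Ł5: every assignment gives 1 — tautology.
In Ł3: every assignment gives 1 — tautology.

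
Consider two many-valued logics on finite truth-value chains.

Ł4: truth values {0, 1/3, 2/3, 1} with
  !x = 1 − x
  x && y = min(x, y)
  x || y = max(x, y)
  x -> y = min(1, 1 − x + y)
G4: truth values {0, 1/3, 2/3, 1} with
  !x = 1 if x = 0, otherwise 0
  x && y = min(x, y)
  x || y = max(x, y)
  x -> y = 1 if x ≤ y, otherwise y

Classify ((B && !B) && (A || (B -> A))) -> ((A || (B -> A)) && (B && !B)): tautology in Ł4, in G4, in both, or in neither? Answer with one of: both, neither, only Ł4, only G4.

In Ł4: every assignment gives 1 — tautology.
In G4: every assignment gives 1 — tautology.

both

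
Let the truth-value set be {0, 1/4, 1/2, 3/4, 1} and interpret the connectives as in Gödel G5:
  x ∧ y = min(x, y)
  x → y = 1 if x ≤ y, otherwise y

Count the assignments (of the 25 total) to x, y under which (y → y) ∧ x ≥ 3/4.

value 1: 5 assignments (counts)
value 3/4: 5 assignments (counts)
value 1/2: 5 assignments
value 1/4: 5 assignments
value 0: 5 assignments
So 10 of the 25 assignments meet the threshold.

10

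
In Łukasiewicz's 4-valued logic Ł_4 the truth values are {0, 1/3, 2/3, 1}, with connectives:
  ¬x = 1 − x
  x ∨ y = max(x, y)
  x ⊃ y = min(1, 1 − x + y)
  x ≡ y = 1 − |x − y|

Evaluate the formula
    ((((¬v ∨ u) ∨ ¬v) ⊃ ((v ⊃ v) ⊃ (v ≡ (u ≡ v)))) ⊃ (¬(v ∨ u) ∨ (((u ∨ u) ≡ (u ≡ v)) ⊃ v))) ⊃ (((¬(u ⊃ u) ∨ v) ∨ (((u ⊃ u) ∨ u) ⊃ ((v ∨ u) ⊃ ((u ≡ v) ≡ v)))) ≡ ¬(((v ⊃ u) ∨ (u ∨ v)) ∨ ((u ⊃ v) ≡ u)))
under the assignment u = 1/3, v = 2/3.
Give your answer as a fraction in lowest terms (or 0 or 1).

¬v = ¬2/3 = 1/3
¬v ∨ u = 1/3 ∨ 1/3 = 1/3
¬v = ¬2/3 = 1/3
(¬v ∨ u) ∨ ¬v = 1/3 ∨ 1/3 = 1/3
v ⊃ v = 2/3 ⊃ 2/3 = 1
u ≡ v = 1/3 ≡ 2/3 = 2/3
v ≡ (u ≡ v) = 2/3 ≡ 2/3 = 1
(v ⊃ v) ⊃ (v ≡ (u ≡ v)) = 1 ⊃ 1 = 1
((¬v ∨ u) ∨ ¬v) ⊃ ((v ⊃ v) ⊃ (v ≡ (u ≡ v))) = 1/3 ⊃ 1 = 1
v ∨ u = 2/3 ∨ 1/3 = 2/3
¬(v ∨ u) = ¬2/3 = 1/3
u ∨ u = 1/3 ∨ 1/3 = 1/3
u ≡ v = 1/3 ≡ 2/3 = 2/3
(u ∨ u) ≡ (u ≡ v) = 1/3 ≡ 2/3 = 2/3
((u ∨ u) ≡ (u ≡ v)) ⊃ v = 2/3 ⊃ 2/3 = 1
¬(v ∨ u) ∨ (((u ∨ u) ≡ (u ≡ v)) ⊃ v) = 1/3 ∨ 1 = 1
(((¬v ∨ u) ∨ ¬v) ⊃ ((v ⊃ v) ⊃ (v ≡ (u ≡ v)))) ⊃ (¬(v ∨ u) ∨ (((u ∨ u) ≡ (u ≡ v)) ⊃ v)) = 1 ⊃ 1 = 1
u ⊃ u = 1/3 ⊃ 1/3 = 1
¬(u ⊃ u) = ¬1 = 0
¬(u ⊃ u) ∨ v = 0 ∨ 2/3 = 2/3
u ⊃ u = 1/3 ⊃ 1/3 = 1
(u ⊃ u) ∨ u = 1 ∨ 1/3 = 1
v ∨ u = 2/3 ∨ 1/3 = 2/3
u ≡ v = 1/3 ≡ 2/3 = 2/3
(u ≡ v) ≡ v = 2/3 ≡ 2/3 = 1
(v ∨ u) ⊃ ((u ≡ v) ≡ v) = 2/3 ⊃ 1 = 1
((u ⊃ u) ∨ u) ⊃ ((v ∨ u) ⊃ ((u ≡ v) ≡ v)) = 1 ⊃ 1 = 1
(¬(u ⊃ u) ∨ v) ∨ (((u ⊃ u) ∨ u) ⊃ ((v ∨ u) ⊃ ((u ≡ v) ≡ v))) = 2/3 ∨ 1 = 1
v ⊃ u = 2/3 ⊃ 1/3 = 2/3
u ∨ v = 1/3 ∨ 2/3 = 2/3
(v ⊃ u) ∨ (u ∨ v) = 2/3 ∨ 2/3 = 2/3
u ⊃ v = 1/3 ⊃ 2/3 = 1
(u ⊃ v) ≡ u = 1 ≡ 1/3 = 1/3
((v ⊃ u) ∨ (u ∨ v)) ∨ ((u ⊃ v) ≡ u) = 2/3 ∨ 1/3 = 2/3
¬(((v ⊃ u) ∨ (u ∨ v)) ∨ ((u ⊃ v) ≡ u)) = ¬2/3 = 1/3
((¬(u ⊃ u) ∨ v) ∨ (((u ⊃ u) ∨ u) ⊃ ((v ∨ u) ⊃ ((u ≡ v) ≡ v)))) ≡ ¬(((v ⊃ u) ∨ (u ∨ v)) ∨ ((u ⊃ v) ≡ u)) = 1 ≡ 1/3 = 1/3
((((¬v ∨ u) ∨ ¬v) ⊃ ((v ⊃ v) ⊃ (v ≡ (u ≡ v)))) ⊃ (¬(v ∨ u) ∨ (((u ∨ u) ≡ (u ≡ v)) ⊃ v))) ⊃ (((¬(u ⊃ u) ∨ v) ∨ (((u ⊃ u) ∨ u) ⊃ ((v ∨ u) ⊃ ((u ≡ v) ≡ v)))) ≡ ¬(((v ⊃ u) ∨ (u ∨ v)) ∨ ((u ⊃ v) ≡ u))) = 1 ⊃ 1/3 = 1/3

1/3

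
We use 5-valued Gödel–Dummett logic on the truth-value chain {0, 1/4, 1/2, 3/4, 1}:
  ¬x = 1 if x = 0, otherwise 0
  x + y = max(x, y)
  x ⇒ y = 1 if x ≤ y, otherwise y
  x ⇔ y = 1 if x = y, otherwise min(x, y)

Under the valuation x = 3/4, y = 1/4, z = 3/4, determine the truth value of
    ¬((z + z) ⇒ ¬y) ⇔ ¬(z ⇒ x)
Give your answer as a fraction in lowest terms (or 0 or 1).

z + z = 3/4 + 3/4 = 3/4
¬y = ¬1/4 = 0
(z + z) ⇒ ¬y = 3/4 ⇒ 0 = 0
¬((z + z) ⇒ ¬y) = ¬0 = 1
z ⇒ x = 3/4 ⇒ 3/4 = 1
¬(z ⇒ x) = ¬1 = 0
¬((z + z) ⇒ ¬y) ⇔ ¬(z ⇒ x) = 1 ⇔ 0 = 0

0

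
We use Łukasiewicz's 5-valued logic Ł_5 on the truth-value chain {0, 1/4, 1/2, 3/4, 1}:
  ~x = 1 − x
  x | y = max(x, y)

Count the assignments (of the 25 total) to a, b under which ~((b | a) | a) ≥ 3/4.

value 1: 1 assignment (counts)
value 3/4: 3 assignments (counts)
value 1/2: 5 assignments
value 1/4: 7 assignments
value 0: 9 assignments
So 4 of the 25 assignments meet the threshold.

4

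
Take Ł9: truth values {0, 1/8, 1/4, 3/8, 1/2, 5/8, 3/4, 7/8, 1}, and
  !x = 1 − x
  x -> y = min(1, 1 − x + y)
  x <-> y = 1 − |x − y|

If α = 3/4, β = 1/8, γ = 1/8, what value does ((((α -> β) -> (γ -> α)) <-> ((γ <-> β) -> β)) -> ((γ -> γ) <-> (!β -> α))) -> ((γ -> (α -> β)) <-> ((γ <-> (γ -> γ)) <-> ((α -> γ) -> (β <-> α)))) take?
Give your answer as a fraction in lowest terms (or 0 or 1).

1/8

α -> β = 3/4 -> 1/8 = 3/8
γ -> α = 1/8 -> 3/4 = 1
(α -> β) -> (γ -> α) = 3/8 -> 1 = 1
γ <-> β = 1/8 <-> 1/8 = 1
(γ <-> β) -> β = 1 -> 1/8 = 1/8
((α -> β) -> (γ -> α)) <-> ((γ <-> β) -> β) = 1 <-> 1/8 = 1/8
γ -> γ = 1/8 -> 1/8 = 1
!β = !1/8 = 7/8
!β -> α = 7/8 -> 3/4 = 7/8
(γ -> γ) <-> (!β -> α) = 1 <-> 7/8 = 7/8
(((α -> β) -> (γ -> α)) <-> ((γ <-> β) -> β)) -> ((γ -> γ) <-> (!β -> α)) = 1/8 -> 7/8 = 1
α -> β = 3/4 -> 1/8 = 3/8
γ -> (α -> β) = 1/8 -> 3/8 = 1
γ -> γ = 1/8 -> 1/8 = 1
γ <-> (γ -> γ) = 1/8 <-> 1 = 1/8
α -> γ = 3/4 -> 1/8 = 3/8
β <-> α = 1/8 <-> 3/4 = 3/8
(α -> γ) -> (β <-> α) = 3/8 -> 3/8 = 1
(γ <-> (γ -> γ)) <-> ((α -> γ) -> (β <-> α)) = 1/8 <-> 1 = 1/8
(γ -> (α -> β)) <-> ((γ <-> (γ -> γ)) <-> ((α -> γ) -> (β <-> α))) = 1 <-> 1/8 = 1/8
((((α -> β) -> (γ -> α)) <-> ((γ <-> β) -> β)) -> ((γ -> γ) <-> (!β -> α))) -> ((γ -> (α -> β)) <-> ((γ <-> (γ -> γ)) <-> ((α -> γ) -> (β <-> α)))) = 1 -> 1/8 = 1/8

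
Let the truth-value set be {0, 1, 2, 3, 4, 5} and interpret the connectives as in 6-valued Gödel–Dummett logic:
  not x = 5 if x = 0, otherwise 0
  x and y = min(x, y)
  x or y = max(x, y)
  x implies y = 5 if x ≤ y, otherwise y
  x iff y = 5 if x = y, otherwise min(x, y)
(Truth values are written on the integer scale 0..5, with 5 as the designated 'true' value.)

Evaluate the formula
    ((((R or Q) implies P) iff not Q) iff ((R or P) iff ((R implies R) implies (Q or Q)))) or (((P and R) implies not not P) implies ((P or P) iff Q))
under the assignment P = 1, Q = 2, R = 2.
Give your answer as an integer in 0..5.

1

R or Q = 2 or 2 = 2
(R or Q) implies P = 2 implies 1 = 1
not Q = not 2 = 0
((R or Q) implies P) iff not Q = 1 iff 0 = 0
R or P = 2 or 1 = 2
R implies R = 2 implies 2 = 5
Q or Q = 2 or 2 = 2
(R implies R) implies (Q or Q) = 5 implies 2 = 2
(R or P) iff ((R implies R) implies (Q or Q)) = 2 iff 2 = 5
(((R or Q) implies P) iff not Q) iff ((R or P) iff ((R implies R) implies (Q or Q))) = 0 iff 5 = 0
P and R = 1 and 2 = 1
not P = not 1 = 0
not not P = not 0 = 5
(P and R) implies not not P = 1 implies 5 = 5
P or P = 1 or 1 = 1
(P or P) iff Q = 1 iff 2 = 1
((P and R) implies not not P) implies ((P or P) iff Q) = 5 implies 1 = 1
((((R or Q) implies P) iff not Q) iff ((R or P) iff ((R implies R) implies (Q or Q)))) or (((P and R) implies not not P) implies ((P or P) iff Q)) = 0 or 1 = 1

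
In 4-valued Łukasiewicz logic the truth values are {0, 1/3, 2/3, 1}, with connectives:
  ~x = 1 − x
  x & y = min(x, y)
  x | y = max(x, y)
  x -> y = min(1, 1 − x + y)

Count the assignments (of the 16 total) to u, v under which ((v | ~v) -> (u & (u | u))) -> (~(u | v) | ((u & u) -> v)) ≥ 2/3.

u = 0, v = 0 ↦ 1  ≥
u = 0, v = 1/3 ↦ 1  ≥
u = 0, v = 2/3 ↦ 1  ≥
u = 0, v = 1 ↦ 1  ≥
u = 1/3, v = 0 ↦ 1  ≥
u = 1/3, v = 1/3 ↦ 1  ≥
u = 1/3, v = 2/3 ↦ 1  ≥
u = 1/3, v = 1 ↦ 1  ≥
u = 2/3, v = 0 ↦ 2/3  ≥
u = 2/3, v = 1/3 ↦ 2/3  ≥
u = 2/3, v = 2/3 ↦ 1  ≥
u = 2/3, v = 1 ↦ 1  ≥
u = 1, v = 0 ↦ 0  <
u = 1, v = 1/3 ↦ 1/3  <
u = 1, v = 2/3 ↦ 2/3  ≥
u = 1, v = 1 ↦ 1  ≥
So 14 of the 16 assignments meet the threshold.

14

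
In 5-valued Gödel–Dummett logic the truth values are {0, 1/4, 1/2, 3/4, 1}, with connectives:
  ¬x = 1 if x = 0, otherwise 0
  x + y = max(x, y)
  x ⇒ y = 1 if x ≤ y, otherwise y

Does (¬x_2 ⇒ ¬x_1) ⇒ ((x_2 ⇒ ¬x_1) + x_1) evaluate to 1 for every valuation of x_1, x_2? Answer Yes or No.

Counterexample: take x_1 = 1/4, x_2 = 1/4.
¬x_2 = ¬1/4 = 0
¬x_1 = ¬1/4 = 0
¬x_2 ⇒ ¬x_1 = 0 ⇒ 0 = 1
¬x_1 = ¬1/4 = 0
x_2 ⇒ ¬x_1 = 1/4 ⇒ 0 = 0
(x_2 ⇒ ¬x_1) + x_1 = 0 + 1/4 = 1/4
(¬x_2 ⇒ ¬x_1) ⇒ ((x_2 ⇒ ¬x_1) + x_1) = 1 ⇒ 1/4 = 1/4
This gives 1/4 ≠ 1.

No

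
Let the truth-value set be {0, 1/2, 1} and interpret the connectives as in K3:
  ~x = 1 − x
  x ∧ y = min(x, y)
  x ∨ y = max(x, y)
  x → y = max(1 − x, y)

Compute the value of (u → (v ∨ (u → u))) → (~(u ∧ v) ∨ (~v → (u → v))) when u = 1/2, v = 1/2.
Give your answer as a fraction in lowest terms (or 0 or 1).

1/2

u → u = 1/2 → 1/2 = 1/2
v ∨ (u → u) = 1/2 ∨ 1/2 = 1/2
u → (v ∨ (u → u)) = 1/2 → 1/2 = 1/2
u ∧ v = 1/2 ∧ 1/2 = 1/2
~(u ∧ v) = ~1/2 = 1/2
~v = ~1/2 = 1/2
u → v = 1/2 → 1/2 = 1/2
~v → (u → v) = 1/2 → 1/2 = 1/2
~(u ∧ v) ∨ (~v → (u → v)) = 1/2 ∨ 1/2 = 1/2
(u → (v ∨ (u → u))) → (~(u ∧ v) ∨ (~v → (u → v))) = 1/2 → 1/2 = 1/2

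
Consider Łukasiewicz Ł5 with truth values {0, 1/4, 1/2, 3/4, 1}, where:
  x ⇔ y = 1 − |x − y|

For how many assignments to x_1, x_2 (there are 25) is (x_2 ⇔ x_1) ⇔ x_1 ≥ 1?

7

value 1: 7 assignments (counts)
value 3/4: 7 assignments
value 1/2: 6 assignments
value 1/4: 3 assignments
value 0: 2 assignments
So 7 of the 25 assignments meet the threshold.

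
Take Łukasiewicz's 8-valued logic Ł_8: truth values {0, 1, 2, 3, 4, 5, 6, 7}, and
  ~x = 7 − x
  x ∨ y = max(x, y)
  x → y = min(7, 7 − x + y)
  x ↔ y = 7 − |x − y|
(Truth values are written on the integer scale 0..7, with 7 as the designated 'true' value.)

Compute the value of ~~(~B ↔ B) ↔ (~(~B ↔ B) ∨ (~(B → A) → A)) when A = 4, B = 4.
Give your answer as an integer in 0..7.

6

~B = ~4 = 3
~B ↔ B = 3 ↔ 4 = 6
~(~B ↔ B) = ~6 = 1
~~(~B ↔ B) = ~1 = 6
~B = ~4 = 3
~B ↔ B = 3 ↔ 4 = 6
~(~B ↔ B) = ~6 = 1
B → A = 4 → 4 = 7
~(B → A) = ~7 = 0
~(B → A) → A = 0 → 4 = 7
~(~B ↔ B) ∨ (~(B → A) → A) = 1 ∨ 7 = 7
~~(~B ↔ B) ↔ (~(~B ↔ B) ∨ (~(B → A) → A)) = 6 ↔ 7 = 6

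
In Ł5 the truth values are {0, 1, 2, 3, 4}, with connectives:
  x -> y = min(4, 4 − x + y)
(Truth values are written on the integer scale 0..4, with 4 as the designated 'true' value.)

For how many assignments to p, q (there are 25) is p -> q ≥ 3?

19

value 4: 15 assignments (counts)
value 3: 4 assignments (counts)
value 2: 3 assignments
value 1: 2 assignments
value 0: 1 assignment
So 19 of the 25 assignments meet the threshold.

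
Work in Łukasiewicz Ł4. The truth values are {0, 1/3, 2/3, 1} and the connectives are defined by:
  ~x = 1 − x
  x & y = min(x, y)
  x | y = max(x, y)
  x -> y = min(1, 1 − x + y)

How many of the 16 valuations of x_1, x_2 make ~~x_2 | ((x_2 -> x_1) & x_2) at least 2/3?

8

x_1 = 0, x_2 = 0 ↦ 0  <
x_1 = 0, x_2 = 1/3 ↦ 1/3  <
x_1 = 0, x_2 = 2/3 ↦ 2/3  ≥
x_1 = 0, x_2 = 1 ↦ 1  ≥
x_1 = 1/3, x_2 = 0 ↦ 0  <
x_1 = 1/3, x_2 = 1/3 ↦ 1/3  <
x_1 = 1/3, x_2 = 2/3 ↦ 2/3  ≥
x_1 = 1/3, x_2 = 1 ↦ 1  ≥
x_1 = 2/3, x_2 = 0 ↦ 0  <
x_1 = 2/3, x_2 = 1/3 ↦ 1/3  <
x_1 = 2/3, x_2 = 2/3 ↦ 2/3  ≥
x_1 = 2/3, x_2 = 1 ↦ 1  ≥
x_1 = 1, x_2 = 0 ↦ 0  <
x_1 = 1, x_2 = 1/3 ↦ 1/3  <
x_1 = 1, x_2 = 2/3 ↦ 2/3  ≥
x_1 = 1, x_2 = 1 ↦ 1  ≥
So 8 of the 16 assignments meet the threshold.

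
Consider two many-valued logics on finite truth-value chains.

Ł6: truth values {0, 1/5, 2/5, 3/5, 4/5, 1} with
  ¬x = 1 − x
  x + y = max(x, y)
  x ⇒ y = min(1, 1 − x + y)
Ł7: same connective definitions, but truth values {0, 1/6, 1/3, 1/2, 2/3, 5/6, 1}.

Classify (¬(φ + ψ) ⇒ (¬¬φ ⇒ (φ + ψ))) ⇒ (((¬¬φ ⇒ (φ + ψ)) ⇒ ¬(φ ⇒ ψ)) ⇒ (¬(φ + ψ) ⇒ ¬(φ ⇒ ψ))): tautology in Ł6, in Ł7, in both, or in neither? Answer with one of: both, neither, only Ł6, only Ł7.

both

In Ł6: every assignment gives 1 — tautology.
In Ł7: every assignment gives 1 — tautology.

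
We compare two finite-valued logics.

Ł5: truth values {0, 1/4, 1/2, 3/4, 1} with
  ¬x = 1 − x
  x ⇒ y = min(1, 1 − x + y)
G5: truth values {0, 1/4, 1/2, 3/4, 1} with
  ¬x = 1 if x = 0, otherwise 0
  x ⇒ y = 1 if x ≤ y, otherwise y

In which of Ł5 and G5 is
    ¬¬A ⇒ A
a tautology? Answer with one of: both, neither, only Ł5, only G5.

only Ł5

In Ł5: every assignment gives 1 — tautology.
In G5: at A = 1/4 the value is 1/4 — not a tautology.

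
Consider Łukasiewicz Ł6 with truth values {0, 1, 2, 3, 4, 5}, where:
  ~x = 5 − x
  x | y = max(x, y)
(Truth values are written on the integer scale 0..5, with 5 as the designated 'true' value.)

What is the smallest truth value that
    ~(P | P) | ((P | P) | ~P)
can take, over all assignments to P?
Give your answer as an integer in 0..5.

3

Take P = 2:
P | P = 2 | 2 = 2
~(P | P) = ~2 = 3
P | P = 2 | 2 = 2
~P = ~2 = 3
(P | P) | ~P = 2 | 3 = 3
~(P | P) | ((P | P) | ~P) = 3 | 3 = 3
No assignment yields a value below 3, so this is the minimum.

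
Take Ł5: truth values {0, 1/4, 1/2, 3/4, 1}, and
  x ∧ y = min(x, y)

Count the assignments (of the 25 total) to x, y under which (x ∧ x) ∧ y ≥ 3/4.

4

value 1: 1 assignment (counts)
value 3/4: 3 assignments (counts)
value 1/2: 5 assignments
value 1/4: 7 assignments
value 0: 9 assignments
So 4 of the 25 assignments meet the threshold.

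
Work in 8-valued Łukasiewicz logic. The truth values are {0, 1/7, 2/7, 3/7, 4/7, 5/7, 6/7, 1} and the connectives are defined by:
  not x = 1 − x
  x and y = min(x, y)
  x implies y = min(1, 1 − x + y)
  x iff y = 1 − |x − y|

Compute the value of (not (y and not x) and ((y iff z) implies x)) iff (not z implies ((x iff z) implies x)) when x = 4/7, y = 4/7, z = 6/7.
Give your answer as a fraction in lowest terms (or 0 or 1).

not x = not 4/7 = 3/7
y and not x = 4/7 and 3/7 = 3/7
not (y and not x) = not 3/7 = 4/7
y iff z = 4/7 iff 6/7 = 5/7
(y iff z) implies x = 5/7 implies 4/7 = 6/7
not (y and not x) and ((y iff z) implies x) = 4/7 and 6/7 = 4/7
not z = not 6/7 = 1/7
x iff z = 4/7 iff 6/7 = 5/7
(x iff z) implies x = 5/7 implies 4/7 = 6/7
not z implies ((x iff z) implies x) = 1/7 implies 6/7 = 1
(not (y and not x) and ((y iff z) implies x)) iff (not z implies ((x iff z) implies x)) = 4/7 iff 1 = 4/7

4/7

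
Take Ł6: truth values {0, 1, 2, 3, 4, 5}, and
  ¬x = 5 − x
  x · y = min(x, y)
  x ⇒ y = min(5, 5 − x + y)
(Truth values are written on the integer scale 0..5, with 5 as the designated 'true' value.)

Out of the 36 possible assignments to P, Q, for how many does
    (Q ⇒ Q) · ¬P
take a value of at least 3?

18

value 5: 6 assignments (counts)
value 4: 6 assignments (counts)
value 3: 6 assignments (counts)
value 2: 6 assignments
value 1: 6 assignments
value 0: 6 assignments
So 18 of the 36 assignments meet the threshold.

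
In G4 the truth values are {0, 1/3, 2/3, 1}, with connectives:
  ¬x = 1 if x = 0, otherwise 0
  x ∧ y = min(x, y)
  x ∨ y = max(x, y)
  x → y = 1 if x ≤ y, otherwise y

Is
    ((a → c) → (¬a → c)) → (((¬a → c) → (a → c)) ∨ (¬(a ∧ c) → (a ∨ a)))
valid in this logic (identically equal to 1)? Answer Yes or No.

No

Counterexample: take a = 1/3, c = 0.
a → c = 1/3 → 0 = 0
¬a = ¬1/3 = 0
¬a → c = 0 → 0 = 1
(a → c) → (¬a → c) = 0 → 1 = 1
¬a = ¬1/3 = 0
¬a → c = 0 → 0 = 1
a → c = 1/3 → 0 = 0
(¬a → c) → (a → c) = 1 → 0 = 0
a ∧ c = 1/3 ∧ 0 = 0
¬(a ∧ c) = ¬0 = 1
a ∨ a = 1/3 ∨ 1/3 = 1/3
¬(a ∧ c) → (a ∨ a) = 1 → 1/3 = 1/3
((¬a → c) → (a → c)) ∨ (¬(a ∧ c) → (a ∨ a)) = 0 ∨ 1/3 = 1/3
((a → c) → (¬a → c)) → (((¬a → c) → (a → c)) ∨ (¬(a ∧ c) → (a ∨ a))) = 1 → 1/3 = 1/3
This gives 1/3 ≠ 1.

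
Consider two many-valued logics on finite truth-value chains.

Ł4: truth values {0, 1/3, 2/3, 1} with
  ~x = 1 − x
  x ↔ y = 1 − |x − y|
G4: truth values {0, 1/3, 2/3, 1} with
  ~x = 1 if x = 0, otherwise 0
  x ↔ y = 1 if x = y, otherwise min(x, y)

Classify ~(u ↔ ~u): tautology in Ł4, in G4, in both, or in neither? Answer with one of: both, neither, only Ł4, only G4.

In Ł4: at u = 1/3 the value is 1/3 — not a tautology.
In G4: every assignment gives 1 — tautology.

only G4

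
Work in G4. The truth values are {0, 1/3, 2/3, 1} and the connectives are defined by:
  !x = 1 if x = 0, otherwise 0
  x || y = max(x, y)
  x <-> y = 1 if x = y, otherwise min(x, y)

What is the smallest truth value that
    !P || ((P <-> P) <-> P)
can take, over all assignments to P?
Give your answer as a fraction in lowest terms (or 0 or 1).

1/3

Take P = 1/3:
!P = !1/3 = 0
P <-> P = 1/3 <-> 1/3 = 1
(P <-> P) <-> P = 1 <-> 1/3 = 1/3
!P || ((P <-> P) <-> P) = 0 || 1/3 = 1/3
No assignment yields a value below 1/3, so this is the minimum.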